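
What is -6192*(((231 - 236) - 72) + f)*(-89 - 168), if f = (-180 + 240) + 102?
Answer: 135264240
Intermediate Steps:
f = 162 (f = 60 + 102 = 162)
-6192*(((231 - 236) - 72) + f)*(-89 - 168) = -6192*(((231 - 236) - 72) + 162)*(-89 - 168) = -6192*((-5 - 72) + 162)*(-257) = -6192*(-77 + 162)*(-257) = -526320*(-257) = -6192*(-21845) = 135264240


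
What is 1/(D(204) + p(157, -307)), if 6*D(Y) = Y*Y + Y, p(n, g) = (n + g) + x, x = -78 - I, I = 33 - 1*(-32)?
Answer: 1/6677 ≈ 0.00014977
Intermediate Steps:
I = 65 (I = 33 + 32 = 65)
x = -143 (x = -78 - 1*65 = -78 - 65 = -143)
p(n, g) = -143 + g + n (p(n, g) = (n + g) - 143 = (g + n) - 143 = -143 + g + n)
D(Y) = Y/6 + Y**2/6 (D(Y) = (Y*Y + Y)/6 = (Y**2 + Y)/6 = (Y + Y**2)/6 = Y/6 + Y**2/6)
1/(D(204) + p(157, -307)) = 1/((1/6)*204*(1 + 204) + (-143 - 307 + 157)) = 1/((1/6)*204*205 - 293) = 1/(6970 - 293) = 1/6677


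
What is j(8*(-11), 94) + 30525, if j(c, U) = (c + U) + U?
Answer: 30625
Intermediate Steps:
j(c, U) = c + 2*U (j(c, U) = (U + c) + U = c + 2*U)
j(8*(-11), 94) + 30525 = (8*(-11) + 2*94) + 30525 = (-88 + 188) + 30525 = 100 + 30525 = 30625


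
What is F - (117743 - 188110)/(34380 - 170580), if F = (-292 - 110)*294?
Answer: -16097275967/136200 ≈ -1.1819e+5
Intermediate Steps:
F = -118188 (F = -402*294 = -118188)
F - (117743 - 188110)/(34380 - 170580) = -118188 - (117743 - 188110)/(34380 - 170580) = -118188 - (-70367)/(-136200) = -118188 - (-70367)*(-1)/136200 = -118188 - 1*70367/136200 = -118188 - 70367/136200 = -16097275967/136200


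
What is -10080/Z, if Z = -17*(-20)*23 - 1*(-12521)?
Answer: -10080/20341 ≈ -0.49555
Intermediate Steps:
Z = 20341 (Z = 340*23 + 12521 = 7820 + 12521 = 20341)
-10080/Z = -10080/20341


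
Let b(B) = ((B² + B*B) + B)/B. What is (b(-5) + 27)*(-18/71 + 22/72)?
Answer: 133/142 ≈ 0.93662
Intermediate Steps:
b(B) = (B + 2*B²)/B (b(B) = ((B² + B²) + B)/B = (2*B² + B)/B = (B + 2*B²)/B)
(b(-5) + 27)*(-18/71 + 22/72) = ((1 + 2*(-5)) + 27)*(-18/71 + 22/72) = ((1 - 10) + 27)*(-18*1/71 + 22*(1/72)) = (-9 + 27)*(-18/71 + 11/36) = 18*(133/2556) = 133/142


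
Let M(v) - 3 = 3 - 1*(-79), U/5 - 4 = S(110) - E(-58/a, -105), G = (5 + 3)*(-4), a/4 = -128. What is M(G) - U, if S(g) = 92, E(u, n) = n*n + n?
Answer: 54205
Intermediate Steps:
a = -512 (a = 4*(-128) = -512)
E(u, n) = n + n² (E(u, n) = n² + n = n + n²)
G = -32 (G = 8*(-4) = -32)
U = -54120 (U = 20 + 5*(92 - (-105)*(1 - 105)) = 20 + 5*(92 - (-105)*(-104)) = 20 + 5*(92 - 1*10920) = 20 + 5*(92 - 10920) = 20 + 5*(-10828) = 20 - 54140 = -54120)
M(v) = 85 (M(v) = 3 + (3 - 1*(-79)) = 3 + (3 + 79) = 3 + 82 = 85)
M(G) - U = 85 - 1*(-54120) = 85 + 54120 = 54205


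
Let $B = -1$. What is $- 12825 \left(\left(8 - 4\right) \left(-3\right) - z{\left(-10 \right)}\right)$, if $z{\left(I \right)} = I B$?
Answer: $282150$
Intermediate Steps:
$z{\left(I \right)} = - I$ ($z{\left(I \right)} = I \left(-1\right) = - I$)
$- 12825 \left(\left(8 - 4\right) \left(-3\right) - z{\left(-10 \right)}\right) = - 12825 \left(\left(8 - 4\right) \left(-3\right) - \left(-1\right) \left(-10\right)\right) = - 12825 \left(4 \left(-3\right) - 10\right) = - 12825 \left(-12 - 10\right) = \left(-12825\right) \left(-22\right) = 282150$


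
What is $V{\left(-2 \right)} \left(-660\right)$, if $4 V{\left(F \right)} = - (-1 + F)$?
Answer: $-495$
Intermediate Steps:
$V{\left(F \right)} = \frac{1}{4} - \frac{F}{4}$ ($V{\left(F \right)} = \frac{\left(-1\right) \left(-1 + F\right)}{4} = \frac{1 - F}{4} = \frac{1}{4} - \frac{F}{4}$)
$V{\left(-2 \right)} \left(-660\right) = \left(\frac{1}{4} - - \frac{1}{2}\right) \left(-660\right) = \left(\frac{1}{4} + \frac{1}{2}\right) \left(-660\right) = \frac{3}{4} \left(-660\right) = -495$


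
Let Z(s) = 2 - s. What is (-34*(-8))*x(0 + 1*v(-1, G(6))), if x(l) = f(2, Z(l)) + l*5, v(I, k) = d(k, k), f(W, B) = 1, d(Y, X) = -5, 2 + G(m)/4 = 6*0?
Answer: -6528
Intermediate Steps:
G(m) = -8 (G(m) = -8 + 4*(6*0) = -8 + 4*0 = -8 + 0 = -8)
v(I, k) = -5
x(l) = 1 + 5*l (x(l) = 1 + l*5 = 1 + 5*l)
(-34*(-8))*x(0 + 1*v(-1, G(6))) = (-34*(-8))*(1 + 5*(0 + 1*(-5))) = 272*(1 + 5*(0 - 5)) = 272*(1 + 5*(-5)) = 272*(1 - 25) = 272*(-24) = -6528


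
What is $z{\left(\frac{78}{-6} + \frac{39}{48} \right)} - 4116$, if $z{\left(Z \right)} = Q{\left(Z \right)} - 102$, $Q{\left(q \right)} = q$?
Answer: $- \frac{67683}{16} \approx -4230.2$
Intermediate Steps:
$z{\left(Z \right)} = -102 + Z$ ($z{\left(Z \right)} = Z - 102 = -102 + Z$)
$z{\left(\frac{78}{-6} + \frac{39}{48} \right)} - 4116 = \left(-102 + \left(\frac{78}{-6} + \frac{39}{48}\right)\right) - 4116 = \left(-102 + \left(78 \left(- \frac{1}{6}\right) + 39 \cdot \frac{1}{48}\right)\right) - 4116 = \left(-102 + \left(-13 + \frac{13}{16}\right)\right) - 4116 = \left(-102 - \frac{195}{16}\right) - 4116 = - \frac{1827}{16} - 4116 = - \frac{67683}{16}$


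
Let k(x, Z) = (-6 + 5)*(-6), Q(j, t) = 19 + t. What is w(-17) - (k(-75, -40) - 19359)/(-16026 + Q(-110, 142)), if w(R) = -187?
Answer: -2986108/15865 ≈ -188.22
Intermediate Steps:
k(x, Z) = 6 (k(x, Z) = -1*(-6) = 6)
w(-17) - (k(-75, -40) - 19359)/(-16026 + Q(-110, 142)) = -187 - (6 - 19359)/(-16026 + (19 + 142)) = -187 - (-19353)/(-16026 + 161) = -187 - (-19353)/(-15865) = -187 - (-19353)*(-1)/15865 = -187 - 1*19353/15865 = -187 - 19353/15865 = -2986108/15865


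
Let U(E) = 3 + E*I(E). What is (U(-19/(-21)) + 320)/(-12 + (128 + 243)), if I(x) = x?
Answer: 142804/158319 ≈ 0.90200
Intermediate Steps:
U(E) = 3 + E**2 (U(E) = 3 + E*E = 3 + E**2)
(U(-19/(-21)) + 320)/(-12 + (128 + 243)) = ((3 + (-19/(-21))**2) + 320)/(-12 + (128 + 243)) = ((3 + (-19*(-1/21))**2) + 320)/(-12 + 371) = ((3 + (19/21)**2) + 320)/359 = ((3 + 361/441) + 320)*(1/359) = (1684/441 + 320)*(1/359) = (142804/441)*(1/359) = 142804/158319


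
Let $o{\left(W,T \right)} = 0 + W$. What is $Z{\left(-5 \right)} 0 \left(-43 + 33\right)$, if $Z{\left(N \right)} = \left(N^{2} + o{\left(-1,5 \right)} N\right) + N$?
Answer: $0$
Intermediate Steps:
$o{\left(W,T \right)} = W$
$Z{\left(N \right)} = N^{2}$ ($Z{\left(N \right)} = \left(N^{2} - N\right) + N = N^{2}$)
$Z{\left(-5 \right)} 0 \left(-43 + 33\right) = \left(-5\right)^{2} \cdot 0 \left(-43 + 33\right) = 25 \cdot 0 \left(-10\right) = 0 \left(-10\right) = 0$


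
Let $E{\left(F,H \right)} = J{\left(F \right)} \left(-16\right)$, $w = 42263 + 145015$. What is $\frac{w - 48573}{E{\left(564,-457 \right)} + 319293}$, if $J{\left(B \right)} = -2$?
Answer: $\frac{27741}{63865} \approx 0.43437$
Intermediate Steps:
$w = 187278$
$E{\left(F,H \right)} = 32$ ($E{\left(F,H \right)} = \left(-2\right) \left(-16\right) = 32$)
$\frac{w - 48573}{E{\left(564,-457 \right)} + 319293} = \frac{187278 - 48573}{32 + 319293} = \frac{138705}{319325} = 138705 \cdot \frac{1}{319325} = \frac{27741}{63865}$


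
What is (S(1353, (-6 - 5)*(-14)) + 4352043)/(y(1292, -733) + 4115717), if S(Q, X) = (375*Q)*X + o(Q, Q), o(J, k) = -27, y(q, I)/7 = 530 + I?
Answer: 13747961/685716 ≈ 20.049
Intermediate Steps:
y(q, I) = 3710 + 7*I (y(q, I) = 7*(530 + I) = 3710 + 7*I)
S(Q, X) = -27 + 375*Q*X (S(Q, X) = (375*Q)*X - 27 = 375*Q*X - 27 = -27 + 375*Q*X)
(S(1353, (-6 - 5)*(-14)) + 4352043)/(y(1292, -733) + 4115717) = ((-27 + 375*1353*((-6 - 5)*(-14))) + 4352043)/((3710 + 7*(-733)) + 4115717) = ((-27 + 375*1353*(-11*(-14))) + 4352043)/((3710 - 5131) + 4115717) = ((-27 + 375*1353*154) + 4352043)/(-1421 + 4115717) = ((-27 + 78135750) + 4352043)/4114296 = (78135723 + 4352043)*(1/4114296) = 82487766*(1/4114296) = 13747961/685716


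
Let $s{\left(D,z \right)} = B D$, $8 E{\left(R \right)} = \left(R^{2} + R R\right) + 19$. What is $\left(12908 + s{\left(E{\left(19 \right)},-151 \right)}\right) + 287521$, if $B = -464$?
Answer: $257451$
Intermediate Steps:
$E{\left(R \right)} = \frac{19}{8} + \frac{R^{2}}{4}$ ($E{\left(R \right)} = \frac{\left(R^{2} + R R\right) + 19}{8} = \frac{\left(R^{2} + R^{2}\right) + 19}{8} = \frac{2 R^{2} + 19}{8} = \frac{19 + 2 R^{2}}{8} = \frac{19}{8} + \frac{R^{2}}{4}$)
$s{\left(D,z \right)} = - 464 D$
$\left(12908 + s{\left(E{\left(19 \right)},-151 \right)}\right) + 287521 = \left(12908 - 464 \left(\frac{19}{8} + \frac{19^{2}}{4}\right)\right) + 287521 = \left(12908 - 464 \left(\frac{19}{8} + \frac{1}{4} \cdot 361\right)\right) + 287521 = \left(12908 - 464 \left(\frac{19}{8} + \frac{361}{4}\right)\right) + 287521 = \left(12908 - 42978\right) + 287521 = -30070 + 287521 = 257451$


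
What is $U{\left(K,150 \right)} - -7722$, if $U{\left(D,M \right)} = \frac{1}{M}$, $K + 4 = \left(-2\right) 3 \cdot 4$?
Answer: $\frac{1158301}{150} \approx 7722.0$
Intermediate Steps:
$K = -28$ ($K = -4 + \left(-2\right) 3 \cdot 4 = -4 - 24 = -28$)
$U{\left(K,150 \right)} - -7722 = \frac{1}{150} - -7722 = \frac{1}{150} + 7722 = \frac{1158301}{150}$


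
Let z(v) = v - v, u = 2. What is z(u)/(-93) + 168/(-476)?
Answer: -6/17 ≈ -0.35294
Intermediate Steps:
z(v) = 0
z(u)/(-93) + 168/(-476) = 0/(-93) + 168/(-476) = 0*(-1/93) + 168*(-1/476) = 0 - 6/17 = -6/17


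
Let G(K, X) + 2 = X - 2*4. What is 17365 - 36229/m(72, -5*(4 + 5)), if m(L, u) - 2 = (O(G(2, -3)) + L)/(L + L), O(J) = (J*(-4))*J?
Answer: 2676079/79 ≈ 33874.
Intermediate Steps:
G(K, X) = -10 + X (G(K, X) = -2 + (X - 2*4) = -2 + (X - 8) = -2 + (-8 + X) = -10 + X)
O(J) = -4*J² (O(J) = (-4*J)*J = -4*J²)
m(L, u) = 2 + (-676 + L)/(2*L) (m(L, u) = 2 + (-4*(-10 - 3)² + L)/(L + L) = 2 + (-4*(-13)² + L)/((2*L)) = 2 + (-4*169 + L)*(1/(2*L)) = 2 + (-676 + L)*(1/(2*L)) = 2 + (-676 + L)/(2*L))
17365 - 36229/m(72, -5*(4 + 5)) = 17365 - 36229/(5/2 - 338/72) = 17365 - 36229/(5/2 - 338*1/72) = 17365 - 36229/(5/2 - 169/36) = 17365 - 36229/(-79/36) = 17365 - 36229*(-36)/79 = 17365 - 1*(-1304244/79) = 17365 + 1304244/79 = 2676079/79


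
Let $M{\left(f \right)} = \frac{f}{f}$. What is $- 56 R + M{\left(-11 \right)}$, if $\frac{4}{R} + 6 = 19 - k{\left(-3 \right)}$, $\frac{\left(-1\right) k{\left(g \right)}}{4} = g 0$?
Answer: $- \frac{211}{13} \approx -16.231$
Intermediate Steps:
$k{\left(g \right)} = 0$ ($k{\left(g \right)} = - 4 g 0 = \left(-4\right) 0 = 0$)
$R = \frac{4}{13}$ ($R = \frac{4}{-6 + \left(19 - 0\right)} = \frac{4}{-6 + \left(19 + 0\right)} = \frac{4}{-6 + 19} = \frac{4}{13} \approx 0.30769$)
$M{\left(f \right)} = 1$
$- 56 R + M{\left(-11 \right)} = \left(-56\right) \frac{4}{13} + 1 = - \frac{224}{13} + 1 = - \frac{211}{13}$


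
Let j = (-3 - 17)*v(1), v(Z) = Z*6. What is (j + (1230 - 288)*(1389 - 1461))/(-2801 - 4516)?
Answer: 22648/2439 ≈ 9.2858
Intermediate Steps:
v(Z) = 6*Z
j = -120 (j = (-3 - 17)*(6*1) = -20*6 = -120)
(j + (1230 - 288)*(1389 - 1461))/(-2801 - 4516) = (-120 + (1230 - 288)*(1389 - 1461))/(-2801 - 4516) = (-120 + 942*(-72))/(-7317) = (-120 - 67824)*(-1/7317) = -67944*(-1/7317) = 22648/2439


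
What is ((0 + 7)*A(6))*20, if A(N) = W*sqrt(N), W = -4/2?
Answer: -280*sqrt(6) ≈ -685.86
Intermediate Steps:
W = -2 (W = -4*1/2 = -2)
A(N) = -2*sqrt(N)
((0 + 7)*A(6))*20 = ((0 + 7)*(-2*sqrt(6)))*20 = (7*(-2*sqrt(6)))*20 = -14*sqrt(6)*20 = -280*sqrt(6)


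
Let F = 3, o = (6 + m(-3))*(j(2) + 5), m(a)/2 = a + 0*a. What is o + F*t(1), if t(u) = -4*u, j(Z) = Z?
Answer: -12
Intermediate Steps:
m(a) = 2*a (m(a) = 2*(a + 0*a) = 2*(a + 0) = 2*a)
o = 0 (o = (6 + 2*(-3))*(2 + 5) = (6 - 6)*7 = 0*7 = 0)
o + F*t(1) = 0 + 3*(-4*1) = 0 + 3*(-4) = 0 - 12 = -12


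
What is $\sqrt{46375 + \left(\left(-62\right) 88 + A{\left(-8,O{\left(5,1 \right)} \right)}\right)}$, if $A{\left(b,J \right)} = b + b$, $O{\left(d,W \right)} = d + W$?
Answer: $\sqrt{40903} \approx 202.24$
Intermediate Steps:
$O{\left(d,W \right)} = W + d$
$A{\left(b,J \right)} = 2 b$
$\sqrt{46375 + \left(\left(-62\right) 88 + A{\left(-8,O{\left(5,1 \right)} \right)}\right)} = \sqrt{46375 + \left(\left(-62\right) 88 + 2 \left(-8\right)\right)} = \sqrt{46375 - 5472} = \sqrt{40903}$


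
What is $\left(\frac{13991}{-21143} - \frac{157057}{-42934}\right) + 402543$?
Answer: $\frac{365412562074723}{907753562} \approx 4.0255 \cdot 10^{5}$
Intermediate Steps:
$\left(\frac{13991}{-21143} - \frac{157057}{-42934}\right) + 402543 = \left(13991 \left(- \frac{1}{21143}\right) - - \frac{157057}{42934}\right) + 402543 = \left(- \frac{13991}{21143} + \frac{157057}{42934}\right) + 402543 = \frac{2719966557}{907753562} + 402543 = \frac{365412562074723}{907753562}$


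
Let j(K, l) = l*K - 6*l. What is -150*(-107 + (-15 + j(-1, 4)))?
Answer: 22500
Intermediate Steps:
j(K, l) = -6*l + K*l (j(K, l) = K*l - 6*l = -6*l + K*l)
-150*(-107 + (-15 + j(-1, 4))) = -150*(-107 + (-15 + 4*(-6 - 1))) = -150*(-107 + (-15 + 4*(-7))) = -150*(-107 + (-15 - 28)) = -150*(-107 - 43) = -150*(-150) = 22500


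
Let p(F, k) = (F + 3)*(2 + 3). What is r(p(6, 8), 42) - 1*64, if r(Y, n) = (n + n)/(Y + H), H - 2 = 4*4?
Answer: -188/3 ≈ -62.667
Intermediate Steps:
p(F, k) = 15 + 5*F (p(F, k) = (3 + F)*5 = 15 + 5*F)
H = 18 (H = 2 + 4*4 = 2 + 16 = 18)
r(Y, n) = 2*n/(18 + Y) (r(Y, n) = (n + n)/(Y + 18) = (2*n)/(18 + Y) = 2*n/(18 + Y))
r(p(6, 8), 42) - 1*64 = 2*42/(18 + (15 + 5*6)) - 1*64 = 2*42/(18 + (15 + 30)) - 64 = 2*42/(18 + 45) - 64 = 2*42/63 - 64 = 2*42*(1/63) - 64 = 4/3 - 64 = -188/3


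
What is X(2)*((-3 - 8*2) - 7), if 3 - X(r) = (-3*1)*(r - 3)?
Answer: 0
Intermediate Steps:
X(r) = -6 + 3*r (X(r) = 3 - (-3*1)*(r - 3) = 3 - (-3)*(-3 + r) = 3 - (9 - 3*r) = 3 + (-9 + 3*r) = -6 + 3*r)
X(2)*((-3 - 8*2) - 7) = (-6 + 3*2)*((-3 - 8*2) - 7) = (-6 + 6)*((-3 - 4*4) - 7) = 0*((-3 - 16) - 7) = 0*(-19 - 7) = 0*(-26) = 0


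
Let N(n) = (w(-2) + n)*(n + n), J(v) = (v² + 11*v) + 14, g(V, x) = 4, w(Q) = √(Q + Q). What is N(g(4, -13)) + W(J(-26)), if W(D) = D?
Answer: 436 + 16*I ≈ 436.0 + 16.0*I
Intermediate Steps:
w(Q) = √2*√Q (w(Q) = √(2*Q) = √2*√Q)
J(v) = 14 + v² + 11*v
N(n) = 2*n*(n + 2*I) (N(n) = (√2*√(-2) + n)*(n + n) = (√2*(I*√2) + n)*(2*n) = (2*I + n)*(2*n) = (n + 2*I)*(2*n) = 2*n*(n + 2*I))
N(g(4, -13)) + W(J(-26)) = 2*4*(4 + 2*I) + (14 + (-26)² + 11*(-26)) = (32 + 16*I) + (14 + 676 - 286) = (32 + 16*I) + 404 = 436 + 16*I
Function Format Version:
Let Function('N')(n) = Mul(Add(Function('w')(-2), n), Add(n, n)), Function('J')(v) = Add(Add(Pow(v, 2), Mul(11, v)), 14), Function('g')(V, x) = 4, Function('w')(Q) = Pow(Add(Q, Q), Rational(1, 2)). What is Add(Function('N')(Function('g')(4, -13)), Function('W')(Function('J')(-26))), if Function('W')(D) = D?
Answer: Add(436, Mul(16, I)) ≈ Add(436.00, Mul(16.000, I))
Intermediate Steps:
Function('w')(Q) = Mul(Pow(2, Rational(1, 2)), Pow(Q, Rational(1, 2))) (Function('w')(Q) = Pow(Mul(2, Q), Rational(1, 2)) = Mul(Pow(2, Rational(1, 2)), Pow(Q, Rational(1, 2))))
Function('J')(v) = Add(14, Pow(v, 2), Mul(11, v))
Function('N')(n) = Mul(2, n, Add(n, Mul(2, I))) (Function('N')(n) = Mul(Add(Mul(Pow(2, Rational(1, 2)), Pow(-2, Rational(1, 2))), n), Add(n, n)) = Mul(Add(Mul(Pow(2, Rational(1, 2)), Mul(I, Pow(2, Rational(1, 2)))), n), Mul(2, n)) = Mul(Add(Mul(2, I), n), Mul(2, n)) = Mul(Add(n, Mul(2, I)), Mul(2, n)) = Mul(2, n, Add(n, Mul(2, I))))
Add(Function('N')(Function('g')(4, -13)), Function('W')(Function('J')(-26))) = Add(Mul(2, 4, Add(4, Mul(2, I))), Add(14, Pow(-26, 2), Mul(11, -26))) = Add(Add(32, Mul(16, I)), Add(14, 676, -286)) = Add(Add(32, Mul(16, I)), 404) = Add(436, Mul(16, I))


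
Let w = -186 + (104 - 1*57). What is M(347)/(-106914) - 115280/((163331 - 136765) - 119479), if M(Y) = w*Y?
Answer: 1867390961/1103744498 ≈ 1.6919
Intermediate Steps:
w = -139 (w = -186 + (104 - 57) = -186 + 47 = -139)
M(Y) = -139*Y
M(347)/(-106914) - 115280/((163331 - 136765) - 119479) = -139*347/(-106914) - 115280/((163331 - 136765) - 119479) = -48233*(-1/106914) - 115280/(26566 - 119479) = 48233/106914 - 115280/(-92913) = 48233/106914 - 115280*(-1/92913) = 48233/106914 + 115280/92913 = 1867390961/1103744498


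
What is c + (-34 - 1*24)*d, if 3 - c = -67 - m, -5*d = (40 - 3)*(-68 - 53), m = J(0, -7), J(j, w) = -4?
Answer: -259336/5 ≈ -51867.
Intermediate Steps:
m = -4
d = 4477/5 (d = -(40 - 3)*(-68 - 53)/5 = -37*(-121)/5 = -⅕*(-4477) = 4477/5 ≈ 895.40)
c = 66 (c = 3 - (-67 - 1*(-4)) = 3 - (-67 + 4) = 3 - 1*(-63) = 3 + 63 = 66)
c + (-34 - 1*24)*d = 66 + (-34 - 1*24)*(4477/5) = 66 + (-34 - 24)*(4477/5) = 66 - 58*4477/5 = 66 - 259666/5 = -259336/5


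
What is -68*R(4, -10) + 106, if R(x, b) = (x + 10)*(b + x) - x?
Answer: 6090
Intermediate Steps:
R(x, b) = -x + (10 + x)*(b + x) (R(x, b) = (10 + x)*(b + x) - x = -x + (10 + x)*(b + x))
-68*R(4, -10) + 106 = -68*(4**2 + 9*4 + 10*(-10) - 10*4) + 106 = -68*(16 + 36 - 100 - 40) + 106 = -68*(-88) + 106 = 5984 + 106 = 6090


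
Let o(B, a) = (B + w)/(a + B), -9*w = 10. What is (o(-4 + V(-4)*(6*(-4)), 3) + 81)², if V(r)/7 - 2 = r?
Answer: 61104379249/9090225 ≈ 6722.0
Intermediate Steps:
V(r) = 14 + 7*r
w = -10/9 (w = -⅑*10 = -10/9 ≈ -1.1111)
o(B, a) = (-10/9 + B)/(B + a) (o(B, a) = (B - 10/9)/(a + B) = (-10/9 + B)/(B + a))
(o(-4 + V(-4)*(6*(-4)), 3) + 81)² = ((-10/9 + (-4 + (14 + 7*(-4))*(6*(-4))))/((-4 + (14 + 7*(-4))*(6*(-4))) + 3) + 81)² = ((-10/9 + (-4 + (14 - 28)*(-24)))/((-4 + (14 - 28)*(-24)) + 3) + 81)² = ((-10/9 + (-4 - 14*(-24)))/((-4 - 14*(-24)) + 3) + 81)² = ((-10/9 + (-4 + 336))/((-4 + 336) + 3) + 81)² = ((-10/9 + 332)/(332 + 3) + 81)² = ((2978/9)/335 + 81)² = ((1/335)*(2978/9) + 81)² = (2978/3015 + 81)² = (247193/3015)² = 61104379249/9090225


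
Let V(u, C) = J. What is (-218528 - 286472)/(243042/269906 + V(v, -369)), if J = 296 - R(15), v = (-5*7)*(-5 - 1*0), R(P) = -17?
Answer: -6815126500/4236181 ≈ -1608.8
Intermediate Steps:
v = 175 (v = -35*(-5 + 0) = -35*(-5) = 175)
J = 313 (J = 296 - 1*(-17) = 296 + 17 = 313)
V(u, C) = 313
(-218528 - 286472)/(243042/269906 + V(v, -369)) = (-218528 - 286472)/(243042/269906 + 313) = -505000/(243042*(1/269906) + 313) = -505000/(121521/134953 + 313) = -505000/42361810/134953 = -505000*134953/42361810 = -6815126500/4236181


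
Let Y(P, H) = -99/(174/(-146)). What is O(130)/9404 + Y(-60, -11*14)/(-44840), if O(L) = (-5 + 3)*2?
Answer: -6963919/3057146360 ≈ -0.0022779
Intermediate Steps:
O(L) = -4 (O(L) = -2*2 = -4)
Y(P, H) = 2409/29 (Y(P, H) = -99/(174*(-1/146)) = -99/(-87/73) = -99*(-73/87) = 2409/29)
O(130)/9404 + Y(-60, -11*14)/(-44840) = -4/9404 + (2409/29)/(-44840) = -4*1/9404 + (2409/29)*(-1/44840) = -1/2351 - 2409/1300360 = -6963919/3057146360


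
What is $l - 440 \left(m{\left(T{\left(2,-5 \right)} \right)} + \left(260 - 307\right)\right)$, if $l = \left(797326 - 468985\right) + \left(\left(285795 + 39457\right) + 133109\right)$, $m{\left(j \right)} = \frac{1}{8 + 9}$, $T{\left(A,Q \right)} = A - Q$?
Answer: $\frac{13725054}{17} \approx 8.0736 \cdot 10^{5}$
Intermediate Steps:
$m{\left(j \right)} = \frac{1}{17}$
$l = 786702$ ($l = 328341 + \left(325252 + 133109\right) = 328341 + 458361 = 786702$)
$l - 440 \left(m{\left(T{\left(2,-5 \right)} \right)} + \left(260 - 307\right)\right) = 786702 - 440 \left(\frac{1}{17} + \left(260 - 307\right)\right) = 786702 - 440 \left(\frac{1}{17} - 47\right) = 786702 - 440 \left(- \frac{798}{17}\right) = 786702 - - \frac{351120}{17} = 786702 + \frac{351120}{17} = \frac{13725054}{17}$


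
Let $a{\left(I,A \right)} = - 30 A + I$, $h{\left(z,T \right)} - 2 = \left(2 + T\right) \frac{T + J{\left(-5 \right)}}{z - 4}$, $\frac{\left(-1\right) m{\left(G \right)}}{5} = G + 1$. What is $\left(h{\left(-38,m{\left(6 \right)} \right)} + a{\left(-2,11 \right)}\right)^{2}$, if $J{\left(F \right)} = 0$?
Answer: $\frac{511225}{4} \approx 1.2781 \cdot 10^{5}$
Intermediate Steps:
$m{\left(G \right)} = -5 - 5 G$ ($m{\left(G \right)} = - 5 \left(G + 1\right) = - 5 \left(1 + G\right) = -5 - 5 G$)
$h{\left(z,T \right)} = 2 + \frac{T \left(2 + T\right)}{-4 + z}$ ($h{\left(z,T \right)} = 2 + \left(2 + T\right) \frac{T + 0}{z - 4} = 2 + \left(2 + T\right) \frac{T}{-4 + z} = 2 + \frac{T \left(2 + T\right)}{-4 + z}$)
$a{\left(I,A \right)} = I - 30 A$
$\left(h{\left(-38,m{\left(6 \right)} \right)} + a{\left(-2,11 \right)}\right)^{2} = \left(\frac{-8 + \left(-5 - 30\right)^{2} + 2 \left(-5 - 30\right) + 2 \left(-38\right)}{-4 - 38} - 332\right)^{2} = \left(\frac{-8 + \left(-5 - 30\right)^{2} + 2 \left(-5 - 30\right) - 76}{-42} - 332\right)^{2} = \left(- \frac{-8 + \left(-35\right)^{2} + 2 \left(-35\right) - 76}{42} - 332\right)^{2} = \left(- \frac{-8 + 1225 - 70 - 76}{42} - 332\right)^{2} = \left(\left(- \frac{1}{42}\right) 1071 - 332\right)^{2} = \left(- \frac{51}{2} - 332\right)^{2} = \left(- \frac{715}{2}\right)^{2} = \frac{511225}{4}$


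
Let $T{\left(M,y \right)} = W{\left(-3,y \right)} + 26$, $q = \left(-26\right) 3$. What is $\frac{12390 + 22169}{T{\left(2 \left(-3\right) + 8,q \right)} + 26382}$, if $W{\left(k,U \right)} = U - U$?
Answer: $\frac{34559}{26408} \approx 1.3087$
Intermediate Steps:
$q = -78$
$W{\left(k,U \right)} = 0$
$T{\left(M,y \right)} = 26$ ($T{\left(M,y \right)} = 0 + 26 = 26$)
$\frac{12390 + 22169}{T{\left(2 \left(-3\right) + 8,q \right)} + 26382} = \frac{12390 + 22169}{26 + 26382} = \frac{34559}{26408}$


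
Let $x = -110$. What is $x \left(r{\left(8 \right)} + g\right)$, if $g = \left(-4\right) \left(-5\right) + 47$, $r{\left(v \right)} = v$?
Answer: $-8250$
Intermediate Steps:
$g = 67$ ($g = 20 + 47 = 67$)
$x \left(r{\left(8 \right)} + g\right) = - 110 \left(8 + 67\right) = \left(-110\right) 75 = -8250$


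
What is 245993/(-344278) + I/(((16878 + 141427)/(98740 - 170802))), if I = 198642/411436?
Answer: -476142947706583/509628275855510 ≈ -0.93429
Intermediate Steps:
I = 99321/205718 (I = 198642*(1/411436) = 99321/205718 ≈ 0.48280)
245993/(-344278) + I/(((16878 + 141427)/(98740 - 170802))) = 245993/(-344278) + 99321/(205718*(((16878 + 141427)/(98740 - 170802)))) = 245993*(-1/344278) + 99321/(205718*((158305/(-72062)))) = -22363/31298 + 99321/(205718*((158305*(-1/72062)))) = -22363/31298 + 99321/(205718*(-158305/72062)) = -22363/31298 + (99321/205718)*(-72062/158305) = -22363/31298 - 3578634951/16283093995 = -476142947706583/509628275855510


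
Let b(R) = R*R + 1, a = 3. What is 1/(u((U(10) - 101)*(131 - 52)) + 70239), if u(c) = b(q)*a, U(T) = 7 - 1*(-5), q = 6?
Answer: 1/70350 ≈ 1.4215e-5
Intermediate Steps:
U(T) = 12 (U(T) = 7 + 5 = 12)
b(R) = 1 + R² (b(R) = R² + 1 = 1 + R²)
u(c) = 111 (u(c) = (1 + 6²)*3 = (1 + 36)*3 = 37*3 = 111)
1/(u((U(10) - 101)*(131 - 52)) + 70239) = 1/(111 + 70239) = 1/70350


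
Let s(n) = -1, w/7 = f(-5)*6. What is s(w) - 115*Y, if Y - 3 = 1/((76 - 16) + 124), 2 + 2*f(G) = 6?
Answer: -2773/8 ≈ -346.63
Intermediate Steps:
f(G) = 2 (f(G) = -1 + (½)*6 = -1 + 3 = 2)
Y = 553/184 (Y = 3 + 1/((76 - 16) + 124) = 3 + 1/(60 + 124) = 3 + 1/184 = 553/184 ≈ 3.0054)
w = 84 (w = 7*(2*6) = 7*12 = 84)
s(w) - 115*Y = -1 - 115*553/184 = -1 - 2765/8 = -2773/8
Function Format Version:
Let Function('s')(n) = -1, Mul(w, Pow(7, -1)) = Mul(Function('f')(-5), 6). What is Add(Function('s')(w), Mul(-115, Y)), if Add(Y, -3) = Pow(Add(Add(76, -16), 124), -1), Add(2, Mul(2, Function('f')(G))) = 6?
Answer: Rational(-2773, 8) ≈ -346.63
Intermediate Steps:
Function('f')(G) = 2 (Function('f')(G) = Add(-1, Mul(Rational(1, 2), 6)) = Add(-1, 3) = 2)
Y = Rational(553, 184) (Y = Add(3, Pow(Add(Add(76, -16), 124), -1)) = Add(3, Pow(Add(60, 124), -1)) = Add(3, Pow(184, -1)) = Add(3, Rational(1, 184)) = Rational(553, 184) ≈ 3.0054)
w = 84 (w = Mul(7, Mul(2, 6)) = Mul(7, 12) = 84)
Add(Function('s')(w), Mul(-115, Y)) = Add(-1, Mul(-115, Rational(553, 184))) = Add(-1, Rational(-2765, 8)) = Rational(-2773, 8)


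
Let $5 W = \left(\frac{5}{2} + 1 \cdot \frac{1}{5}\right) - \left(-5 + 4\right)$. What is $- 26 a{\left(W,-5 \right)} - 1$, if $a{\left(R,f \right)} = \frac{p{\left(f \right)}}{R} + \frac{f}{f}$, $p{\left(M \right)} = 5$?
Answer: $- \frac{7499}{37} \approx -202.68$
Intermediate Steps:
$W = \frac{37}{50}$ ($W = \frac{\left(\frac{5}{2} + 1 \cdot \frac{1}{5}\right) - \left(-5 + 4\right)}{5} = \frac{\left(5 \cdot \frac{1}{2} + 1 \cdot \frac{1}{5}\right) - -1}{5} = \frac{\left(\frac{5}{2} + \frac{1}{5}\right) + 1}{5} = \frac{\frac{27}{10} + 1}{5} = \frac{1}{5} \cdot \frac{37}{10} = \frac{37}{50} \approx 0.74$)
$a{\left(R,f \right)} = 1 + \frac{5}{R}$ ($a{\left(R,f \right)} = \frac{5}{R} + \frac{f}{f} = \frac{5}{R} + 1 = 1 + \frac{5}{R}$)
$- 26 a{\left(W,-5 \right)} - 1 = - 26 \frac{5 + \frac{37}{50}}{\frac{37}{50}} - 1 = - 26 \cdot \frac{50}{37} \cdot \frac{287}{50} - 1 = \left(-26\right) \frac{287}{37} - 1 = - \frac{7462}{37} - 1 = - \frac{7499}{37}$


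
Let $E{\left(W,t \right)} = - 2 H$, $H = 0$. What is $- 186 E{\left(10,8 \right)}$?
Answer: $0$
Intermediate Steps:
$E{\left(W,t \right)} = 0$ ($E{\left(W,t \right)} = \left(-2\right) 0 = 0$)
$- 186 E{\left(10,8 \right)} = \left(-186\right) 0 = 0$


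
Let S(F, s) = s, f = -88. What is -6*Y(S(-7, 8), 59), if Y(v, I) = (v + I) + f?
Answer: 126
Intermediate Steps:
Y(v, I) = -88 + I + v (Y(v, I) = (v + I) - 88 = (I + v) - 88 = -88 + I + v)
-6*Y(S(-7, 8), 59) = -6*(-88 + 59 + 8) = -6*(-21) = 126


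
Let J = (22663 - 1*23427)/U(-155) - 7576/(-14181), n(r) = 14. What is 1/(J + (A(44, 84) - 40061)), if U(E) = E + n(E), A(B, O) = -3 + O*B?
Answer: -222169/8078519692 ≈ -2.7501e-5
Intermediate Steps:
A(B, O) = -3 + B*O
U(E) = 14 + E (U(E) = E + 14 = 14 + E)
J = 1322500/222169 (J = (22663 - 1*23427)/(14 - 155) - 7576/(-14181) = (22663 - 23427)/(-141) - 7576*(-1/14181) = -764*(-1/141) + 7576/14181 = 764/141 + 7576/14181 = 1322500/222169 ≈ 5.9527)
1/(J + (A(44, 84) - 40061)) = 1/(1322500/222169 + ((-3 + 44*84) - 40061)) = 1/(1322500/222169 + ((-3 + 3696) - 40061)) = 1/(1322500/222169 + (3693 - 40061)) = 1/(1322500/222169 - 36368) = 1/(-8078519692/222169) = -222169/8078519692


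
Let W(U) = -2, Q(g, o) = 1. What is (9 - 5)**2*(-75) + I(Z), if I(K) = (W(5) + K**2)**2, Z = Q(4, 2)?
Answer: -1199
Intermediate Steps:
Z = 1
I(K) = (-2 + K**2)**2
(9 - 5)**2*(-75) + I(Z) = (9 - 5)**2*(-75) + (-2 + 1**2)**2 = 4**2*(-75) + (-2 + 1)**2 = 16*(-75) + (-1)**2 = -1200 + 1 = -1199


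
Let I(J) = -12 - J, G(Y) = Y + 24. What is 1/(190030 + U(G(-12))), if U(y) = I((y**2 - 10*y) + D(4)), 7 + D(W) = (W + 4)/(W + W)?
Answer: 1/190000 ≈ 5.2632e-6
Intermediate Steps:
D(W) = -7 + (4 + W)/(2*W) (D(W) = -7 + (W + 4)/(W + W) = -7 + (4 + W)/((2*W)) = -7 + (4 + W)*(1/(2*W)) = -7 + (4 + W)/(2*W))
G(Y) = 24 + Y
U(y) = -6 - y**2 + 10*y (U(y) = -12 - ((y**2 - 10*y) + (-13/2 + 2/4)) = -12 - ((y**2 - 10*y) + (-13/2 + 2*(1/4))) = -12 - ((y**2 - 10*y) + (-13/2 + 1/2)) = -12 - ((y**2 - 10*y) - 6) = -12 - (-6 + y**2 - 10*y) = -12 + (6 - y**2 + 10*y) = -6 - y**2 + 10*y)
1/(190030 + U(G(-12))) = 1/(190030 + (-6 - (24 - 12)**2 + 10*(24 - 12))) = 1/(190030 + (-6 - 1*12**2 + 10*12)) = 1/(190030 + (-6 - 1*144 + 120)) = 1/(190030 + (-6 - 144 + 120)) = 1/(190030 - 30) = 1/190000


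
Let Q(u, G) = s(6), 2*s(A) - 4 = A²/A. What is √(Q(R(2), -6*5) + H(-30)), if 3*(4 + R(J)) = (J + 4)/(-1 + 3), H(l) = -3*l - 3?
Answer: 2*√23 ≈ 9.5917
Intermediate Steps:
H(l) = -3 - 3*l
s(A) = 2 + A/2 (s(A) = 2 + (A²/A)/2 = 2 + A/2)
R(J) = -10/3 + J/6 (R(J) = -4 + ((J + 4)/(-1 + 3))/3 = -4 + ((4 + J)/2)/3 = -4 + ((4 + J)*(½))/3 = -4 + (2 + J/2)/3 = -4 + (⅔ + J/6) = -10/3 + J/6)
Q(u, G) = 5 (Q(u, G) = 2 + (½)*6 = 2 + 3 = 5)
√(Q(R(2), -6*5) + H(-30)) = √(5 + (-3 - 3*(-30))) = √(5 + (-3 + 90)) = √(5 + 87) = √92 = 2*√23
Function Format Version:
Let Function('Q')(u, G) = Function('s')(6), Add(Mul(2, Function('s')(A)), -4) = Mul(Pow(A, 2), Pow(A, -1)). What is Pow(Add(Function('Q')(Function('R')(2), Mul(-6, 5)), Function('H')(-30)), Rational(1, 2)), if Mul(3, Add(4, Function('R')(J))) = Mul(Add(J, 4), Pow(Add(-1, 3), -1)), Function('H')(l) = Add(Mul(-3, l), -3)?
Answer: Mul(2, Pow(23, Rational(1, 2))) ≈ 9.5917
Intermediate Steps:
Function('H')(l) = Add(-3, Mul(-3, l))
Function('s')(A) = Add(2, Mul(Rational(1, 2), A)) (Function('s')(A) = Add(2, Mul(Rational(1, 2), Mul(Pow(A, 2), Pow(A, -1)))) = Add(2, Mul(Rational(1, 2), A)))
Function('R')(J) = Add(Rational(-10, 3), Mul(Rational(1, 6), J)) (Function('R')(J) = Add(-4, Mul(Rational(1, 3), Mul(Add(J, 4), Pow(Add(-1, 3), -1)))) = Add(-4, Mul(Rational(1, 3), Mul(Add(4, J), Pow(2, -1)))) = Add(-4, Mul(Rational(1, 3), Mul(Add(4, J), Rational(1, 2)))) = Add(-4, Mul(Rational(1, 3), Add(2, Mul(Rational(1, 2), J)))) = Add(-4, Add(Rational(2, 3), Mul(Rational(1, 6), J))) = Add(Rational(-10, 3), Mul(Rational(1, 6), J)))
Function('Q')(u, G) = 5 (Function('Q')(u, G) = Add(2, Mul(Rational(1, 2), 6)) = Add(2, 3) = 5)
Pow(Add(Function('Q')(Function('R')(2), Mul(-6, 5)), Function('H')(-30)), Rational(1, 2)) = Pow(Add(5, Add(-3, Mul(-3, -30))), Rational(1, 2)) = Pow(Add(5, Add(-3, 90)), Rational(1, 2)) = Pow(Add(5, 87), Rational(1, 2)) = Pow(92, Rational(1, 2)) = Mul(2, Pow(23, Rational(1, 2)))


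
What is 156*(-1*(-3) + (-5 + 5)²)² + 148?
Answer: 1552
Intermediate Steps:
156*(-1*(-3) + (-5 + 5)²)² + 148 = 156*(3 + 0²)² + 148 = 156*(3 + 0)² + 148 = 156*3² + 148 = 156*9 + 148 = 1404 + 148 = 1552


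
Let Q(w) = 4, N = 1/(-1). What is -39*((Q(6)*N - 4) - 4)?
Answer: 468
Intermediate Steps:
N = -1
-39*((Q(6)*N - 4) - 4) = -39*((4*(-1) - 4) - 4) = -39*((-4 - 4) - 4) = -39*(-8 - 4) = -39*(-12) = 468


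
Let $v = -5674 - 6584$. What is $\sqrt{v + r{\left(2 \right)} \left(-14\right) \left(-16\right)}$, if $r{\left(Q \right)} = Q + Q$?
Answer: $i \sqrt{11362} \approx 106.59 i$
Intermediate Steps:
$r{\left(Q \right)} = 2 Q$
$v = -12258$ ($v = -5674 - 6584 = -12258$)
$\sqrt{v + r{\left(2 \right)} \left(-14\right) \left(-16\right)} = \sqrt{-12258 + 2 \cdot 2 \left(-14\right) \left(-16\right)} = \sqrt{-12258 + 4 \left(-14\right) \left(-16\right)} = \sqrt{-12258 - -896} = \sqrt{-12258 + 896} = \sqrt{-11362} = i \sqrt{11362}$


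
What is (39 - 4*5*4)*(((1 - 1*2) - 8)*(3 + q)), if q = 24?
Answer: 9963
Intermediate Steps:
(39 - 4*5*4)*(((1 - 1*2) - 8)*(3 + q)) = (39 - 4*5*4)*(((1 - 1*2) - 8)*(3 + 24)) = (39 - 20*4)*(((1 - 2) - 8)*27) = (39 - 80)*((-1 - 8)*27) = -(-369)*27 = -41*(-243) = 9963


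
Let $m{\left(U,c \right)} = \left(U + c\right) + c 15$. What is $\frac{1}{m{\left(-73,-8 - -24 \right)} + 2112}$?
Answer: $\frac{1}{2295} \approx 0.00043573$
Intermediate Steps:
$m{\left(U,c \right)} = U + 16 c$ ($m{\left(U,c \right)} = \left(U + c\right) + 15 c = U + 16 c$)
$\frac{1}{m{\left(-73,-8 - -24 \right)} + 2112} = \frac{1}{\left(-73 + 16 \left(-8 - -24\right)\right) + 2112} = \frac{1}{\left(-73 + 16 \left(-8 + 24\right)\right) + 2112} = \frac{1}{\left(-73 + 16 \cdot 16\right) + 2112} = \frac{1}{\left(-73 + 256\right) + 2112} = \frac{1}{183 + 2112} = \frac{1}{2295}$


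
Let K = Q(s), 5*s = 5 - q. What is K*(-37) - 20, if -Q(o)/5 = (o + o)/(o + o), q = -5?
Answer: 165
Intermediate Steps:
s = 2 (s = (5 - 1*(-5))/5 = (5 + 5)/5 = (1/5)*10 = 2)
Q(o) = -5 (Q(o) = -5*(o + o)/(o + o) = -5*2*o/(2*o) = -5*2*o*1/(2*o) = -5*1 = -5)
K = -5
K*(-37) - 20 = -5*(-37) - 20 = 185 - 20 = 165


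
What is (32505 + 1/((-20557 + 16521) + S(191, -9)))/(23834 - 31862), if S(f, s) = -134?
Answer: -135545849/33476760 ≈ -4.0490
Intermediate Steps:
(32505 + 1/((-20557 + 16521) + S(191, -9)))/(23834 - 31862) = (32505 + 1/((-20557 + 16521) - 134))/(23834 - 31862) = (32505 + 1/(-4036 - 134))/(-8028) = (32505 + 1/(-4170))*(-1/8028) = (32505 - 1/4170)*(-1/8028) = (135545849/4170)*(-1/8028) = -135545849/33476760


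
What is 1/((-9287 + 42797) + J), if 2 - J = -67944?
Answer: 1/101456 ≈ 9.8565e-6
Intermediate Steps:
J = 67946 (J = 2 - 1*(-67944) = 2 + 67944 = 67946)
1/((-9287 + 42797) + J) = 1/((-9287 + 42797) + 67946) = 1/(33510 + 67946) = 1/101456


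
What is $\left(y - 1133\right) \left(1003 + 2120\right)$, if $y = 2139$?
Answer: $3141738$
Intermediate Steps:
$\left(y - 1133\right) \left(1003 + 2120\right) = \left(2139 - 1133\right) \left(1003 + 2120\right) = 1006 \cdot 3123 = 3141738$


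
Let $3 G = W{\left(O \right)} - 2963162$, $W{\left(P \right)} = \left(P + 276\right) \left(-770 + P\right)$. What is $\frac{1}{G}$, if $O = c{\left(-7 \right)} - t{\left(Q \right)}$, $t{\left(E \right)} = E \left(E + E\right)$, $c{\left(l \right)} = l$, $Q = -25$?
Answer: $- \frac{3}{974675} \approx -3.0779 \cdot 10^{-6}$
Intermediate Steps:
$t{\left(E \right)} = 2 E^{2}$ ($t{\left(E \right)} = E 2 E = 2 E^{2}$)
$O = -1257$ ($O = -7 - 2 \left(-25\right)^{2} = -7 - 2 \cdot 625 = -7 - 1250 = -1257$)
$W{\left(P \right)} = \left(-770 + P\right) \left(276 + P\right)$ ($W{\left(P \right)} = \left(276 + P\right) \left(-770 + P\right) = \left(-770 + P\right) \left(276 + P\right)$)
$G = - \frac{974675}{3}$ ($G = \frac{\left(-212520 + \left(-1257\right)^{2} - -620958\right) - 2963162}{3} = \frac{\left(-212520 + 1580049 + 620958\right) - 2963162}{3} = \frac{1988487 - 2963162}{3} = \frac{1}{3} \left(-974675\right) = - \frac{974675}{3} \approx -3.2489 \cdot 10^{5}$)
$\frac{1}{G} = \frac{1}{- \frac{974675}{3}} = - \frac{3}{974675}$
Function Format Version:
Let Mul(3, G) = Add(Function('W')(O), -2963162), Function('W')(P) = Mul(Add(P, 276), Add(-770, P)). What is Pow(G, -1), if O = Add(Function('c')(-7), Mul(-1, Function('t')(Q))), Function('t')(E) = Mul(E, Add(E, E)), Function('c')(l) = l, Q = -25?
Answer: Rational(-3, 974675) ≈ -3.0779e-6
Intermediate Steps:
Function('t')(E) = Mul(2, Pow(E, 2)) (Function('t')(E) = Mul(E, Mul(2, E)) = Mul(2, Pow(E, 2)))
O = -1257 (O = Add(-7, Mul(-1, Mul(2, Pow(-25, 2)))) = Add(-7, Mul(-1, Mul(2, 625))) = Add(-7, Mul(-1, 1250)) = Add(-7, -1250) = -1257)
Function('W')(P) = Mul(Add(-770, P), Add(276, P)) (Function('W')(P) = Mul(Add(276, P), Add(-770, P)) = Mul(Add(-770, P), Add(276, P)))
G = Rational(-974675, 3) (G = Mul(Rational(1, 3), Add(Add(-212520, Pow(-1257, 2), Mul(-494, -1257)), -2963162)) = Mul(Rational(1, 3), Add(Add(-212520, 1580049, 620958), -2963162)) = Mul(Rational(1, 3), Add(1988487, -2963162)) = Mul(Rational(1, 3), -974675) = Rational(-974675, 3) ≈ -3.2489e+5)
Pow(G, -1) = Pow(Rational(-974675, 3), -1) = Rational(-3, 974675)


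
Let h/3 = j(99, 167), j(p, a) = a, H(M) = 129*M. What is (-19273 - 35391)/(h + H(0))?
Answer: -54664/501 ≈ -109.11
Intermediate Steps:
h = 501 (h = 3*167 = 501)
(-19273 - 35391)/(h + H(0)) = (-19273 - 35391)/(501 + 129*0) = -54664/(501 + 0) = -54664/501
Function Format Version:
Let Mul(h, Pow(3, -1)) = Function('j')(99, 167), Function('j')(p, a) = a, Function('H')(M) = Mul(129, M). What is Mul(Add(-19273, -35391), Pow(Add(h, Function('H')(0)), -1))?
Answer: Rational(-54664, 501) ≈ -109.11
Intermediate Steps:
h = 501 (h = Mul(3, 167) = 501)
Mul(Add(-19273, -35391), Pow(Add(h, Function('H')(0)), -1)) = Mul(Add(-19273, -35391), Pow(Add(501, Mul(129, 0)), -1)) = Mul(-54664, Pow(Add(501, 0), -1)) = Mul(-54664, Pow(501, -1)) = Mul(-54664, Rational(1, 501)) = Rational(-54664, 501)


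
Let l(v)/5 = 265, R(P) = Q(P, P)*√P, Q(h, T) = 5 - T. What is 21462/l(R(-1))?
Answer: 21462/1325 ≈ 16.198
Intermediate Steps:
R(P) = √P*(5 - P) (R(P) = (5 - P)*√P = √P*(5 - P))
l(v) = 1325 (l(v) = 5*265 = 1325)
21462/l(R(-1)) = 21462/1325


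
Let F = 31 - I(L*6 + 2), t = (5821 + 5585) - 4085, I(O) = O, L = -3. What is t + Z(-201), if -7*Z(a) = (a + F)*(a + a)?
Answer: -1523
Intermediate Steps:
t = 7321 (t = 11406 - 4085 = 7321)
F = 47 (F = 31 - (-3*6 + 2) = 31 - (-18 + 2) = 31 - 1*(-16) = 31 + 16 = 47)
Z(a) = -2*a*(47 + a)/7 (Z(a) = -(a + 47)*(a + a)/7 = -(47 + a)*2*a/7 = -2*a*(47 + a)/7)
t + Z(-201) = 7321 - 2/7*(-201)*(47 - 201) = 7321 - 2/7*(-201)*(-154) = 7321 - 8844 = -1523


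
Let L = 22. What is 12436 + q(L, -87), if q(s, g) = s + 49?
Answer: 12507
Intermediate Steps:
q(s, g) = 49 + s
12436 + q(L, -87) = 12436 + (49 + 22) = 12436 + 71 = 12507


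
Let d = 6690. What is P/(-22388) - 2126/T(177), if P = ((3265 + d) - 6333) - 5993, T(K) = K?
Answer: -47177221/3962676 ≈ -11.905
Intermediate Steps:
P = -2371 (P = ((3265 + 6690) - 6333) - 5993 = (9955 - 6333) - 5993 = 3622 - 5993 = -2371)
P/(-22388) - 2126/T(177) = -2371/(-22388) - 2126/177 = -2371*(-1/22388) - 2126*1/177 = 2371/22388 - 2126/177 = -47177221/3962676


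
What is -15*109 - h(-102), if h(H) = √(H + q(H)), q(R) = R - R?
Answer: -1635 - I*√102 ≈ -1635.0 - 10.1*I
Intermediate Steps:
q(R) = 0
h(H) = √H (h(H) = √(H + 0) = √H)
-15*109 - h(-102) = -15*109 - √(-102) = -1635 - I*√102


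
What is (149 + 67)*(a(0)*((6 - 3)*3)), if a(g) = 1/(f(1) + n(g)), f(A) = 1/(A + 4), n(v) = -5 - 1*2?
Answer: -4860/17 ≈ -285.88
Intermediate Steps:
n(v) = -7 (n(v) = -5 - 2 = -7)
f(A) = 1/(4 + A)
a(g) = -5/34 (a(g) = 1/(1/(4 + 1) - 7) = 1/(1/5 - 7) = 1/(-34/5) = -5/34)
(149 + 67)*(a(0)*((6 - 3)*3)) = (149 + 67)*(-5*(6 - 3)*3/34) = 216*(-15*3/34) = 216*(-5/34*9) = 216*(-45/34) = -4860/17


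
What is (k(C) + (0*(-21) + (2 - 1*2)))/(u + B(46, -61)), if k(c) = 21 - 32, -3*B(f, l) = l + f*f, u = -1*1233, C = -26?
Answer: 11/1918 ≈ 0.0057351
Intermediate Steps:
u = -1233
B(f, l) = -l/3 - f**2/3 (B(f, l) = -(l + f*f)/3 = -(l + f**2)/3 = -l/3 - f**2/3)
k(c) = -11
(k(C) + (0*(-21) + (2 - 1*2)))/(u + B(46, -61)) = (-11 + (0*(-21) + (2 - 1*2)))/(-1233 + (-1/3*(-61) - 1/3*46**2)) = (-11 + (0 + (2 - 2)))/(-1233 + (61/3 - 1/3*2116)) = (-11 + (0 + 0))/(-1233 + (61/3 - 2116/3)) = (-11 + 0)/(-1233 - 685) = -11/(-1918) = -11*(-1/1918) = 11/1918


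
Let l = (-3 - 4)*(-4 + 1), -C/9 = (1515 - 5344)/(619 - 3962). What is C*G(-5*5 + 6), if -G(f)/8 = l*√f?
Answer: 5789448*I*√19/3343 ≈ 7548.8*I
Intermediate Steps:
C = -34461/3343 (C = -9*(1515 - 5344)/(619 - 3962) = -(-34461)/(-3343) = -(-34461)*(-1)/3343 = -9*3829/3343 = -34461/3343 ≈ -10.308)
l = 21 (l = -7*(-3) = 21)
G(f) = -168*√f
C*G(-5*5 + 6) = -(-5789448)*√(-5*5 + 6)/3343 = -(-5789448)*√(-25 + 6)/3343 = -(-5789448)*√(-19)/3343 = -(-5789448)*I*√19/3343 = 5789448*I*√19/3343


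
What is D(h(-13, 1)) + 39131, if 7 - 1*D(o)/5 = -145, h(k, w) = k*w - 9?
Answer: 39891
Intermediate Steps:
h(k, w) = -9 + k*w
D(o) = 760 (D(o) = 35 - 5*(-145) = 35 + 725 = 760)
D(h(-13, 1)) + 39131 = 760 + 39131 = 39891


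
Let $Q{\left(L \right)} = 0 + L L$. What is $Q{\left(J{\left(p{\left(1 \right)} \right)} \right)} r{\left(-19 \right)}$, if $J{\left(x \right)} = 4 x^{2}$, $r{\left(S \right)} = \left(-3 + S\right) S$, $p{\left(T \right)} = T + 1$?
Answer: $107008$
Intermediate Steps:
$p{\left(T \right)} = 1 + T$
$r{\left(S \right)} = S \left(-3 + S\right)$
$Q{\left(L \right)} = L^{2}$ ($Q{\left(L \right)} = 0 + L^{2} = L^{2}$)
$Q{\left(J{\left(p{\left(1 \right)} \right)} \right)} r{\left(-19 \right)} = \left(4 \left(1 + 1\right)^{2}\right)^{2} \left(- 19 \left(-3 - 19\right)\right) = \left(4 \cdot 2^{2}\right)^{2} \left(\left(-19\right) \left(-22\right)\right) = \left(4 \cdot 4\right)^{2} \cdot 418 = 16^{2} \cdot 418 = 256 \cdot 418 = 107008$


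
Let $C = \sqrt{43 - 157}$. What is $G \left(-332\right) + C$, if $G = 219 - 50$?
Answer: $-56108 + i \sqrt{114} \approx -56108.0 + 10.677 i$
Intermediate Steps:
$C = i \sqrt{114}$ ($C = \sqrt{-114} = i \sqrt{114} \approx 10.677 i$)
$G = 169$
$G \left(-332\right) + C = 169 \left(-332\right) + i \sqrt{114} = -56108 + i \sqrt{114}$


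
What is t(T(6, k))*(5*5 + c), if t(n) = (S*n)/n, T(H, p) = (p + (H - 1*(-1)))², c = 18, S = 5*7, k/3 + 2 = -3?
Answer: 1505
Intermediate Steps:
k = -15 (k = -6 + 3*(-3) = -6 - 9 = -15)
S = 35
T(H, p) = (1 + H + p)² (T(H, p) = (p + (H + 1))² = (p + (1 + H))² = (1 + H + p)²)
t(n) = 35 (t(n) = (35*n)/n = 35)
t(T(6, k))*(5*5 + c) = 35*(5*5 + 18) = 35*(25 + 18) = 35*43 = 1505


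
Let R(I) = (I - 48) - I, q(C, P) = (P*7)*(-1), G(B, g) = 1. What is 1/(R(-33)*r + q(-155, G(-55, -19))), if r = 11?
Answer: -1/535 ≈ -0.0018692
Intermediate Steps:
q(C, P) = -7*P (q(C, P) = (7*P)*(-1) = -7*P)
R(I) = -48 (R(I) = (-48 + I) - I = -48)
1/(R(-33)*r + q(-155, G(-55, -19))) = 1/(-48*11 - 7*1) = 1/(-528 - 7) = 1/(-535) = -1/535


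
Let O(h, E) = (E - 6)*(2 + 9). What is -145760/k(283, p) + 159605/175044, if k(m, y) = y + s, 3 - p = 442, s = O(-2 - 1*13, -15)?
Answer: 2562134879/11727948 ≈ 218.46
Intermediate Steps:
O(h, E) = -66 + 11*E (O(h, E) = (-6 + E)*11 = -66 + 11*E)
s = -231 (s = -66 + 11*(-15) = -66 - 165 = -231)
p = -439 (p = 3 - 1*442 = 3 - 442 = -439)
k(m, y) = -231 + y (k(m, y) = y - 231 = -231 + y)
-145760/k(283, p) + 159605/175044 = -145760/(-231 - 439) + 159605/175044 = -145760/(-670) + 159605*(1/175044) = -145760*(-1/670) + 159605/175044 = 14576/67 + 159605/175044 = 2562134879/11727948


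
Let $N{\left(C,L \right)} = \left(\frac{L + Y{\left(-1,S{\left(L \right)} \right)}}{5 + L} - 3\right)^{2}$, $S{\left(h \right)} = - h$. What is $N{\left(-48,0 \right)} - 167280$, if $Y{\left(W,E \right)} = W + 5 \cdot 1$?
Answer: $- \frac{4181879}{25} \approx -1.6728 \cdot 10^{5}$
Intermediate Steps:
$Y{\left(W,E \right)} = 5 + W$ ($Y{\left(W,E \right)} = W + 5 = 5 + W$)
$N{\left(C,L \right)} = \left(-3 + \frac{4 + L}{5 + L}\right)^{2}$ ($N{\left(C,L \right)} = \left(\frac{L + \left(5 - 1\right)}{5 + L} - 3\right)^{2} = \left(\frac{L + 4}{5 + L} - 3\right)^{2} = \left(\frac{4 + L}{5 + L} - 3\right)^{2} = \left(-3 + \frac{4 + L}{5 + L}\right)^{2}$)
$N{\left(-48,0 \right)} - 167280 = \frac{\left(11 + 2 \cdot 0\right)^{2}}{\left(5 + 0\right)^{2}} - 167280 = \frac{\left(11 + 0\right)^{2}}{25} - 167280 = \frac{11^{2}}{25} - 167280 = \frac{1}{25} \cdot 121 - 167280 = \frac{121}{25} - 167280 = - \frac{4181879}{25}$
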